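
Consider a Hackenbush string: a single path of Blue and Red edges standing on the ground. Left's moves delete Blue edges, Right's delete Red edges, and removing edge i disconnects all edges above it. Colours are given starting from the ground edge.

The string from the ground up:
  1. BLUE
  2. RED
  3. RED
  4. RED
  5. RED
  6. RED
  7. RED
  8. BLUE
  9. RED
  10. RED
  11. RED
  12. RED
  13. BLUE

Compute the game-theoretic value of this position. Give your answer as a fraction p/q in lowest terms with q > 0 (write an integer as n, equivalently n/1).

67/4096

value(B) = { 0 | — } = 1
value(BR) = { 0 | 1 } = 1/2
value(BRR) = { 0 | 1/2,1 } = 1/4
value(BRRR) = { 0 | 1/4,1/2,1 } = 1/8
value(BRRRR) = { 0 | 1/8,1/4,1/2,1 } = 1/16
value(BRRRRR) = { 0 | 1/16,1/8,1/4,1/2,1 } = 1/32
value(BRRRRRR) = { 0 | 1/32,1/16,1/8,1/4,1/2,1 } = 1/64
value(BRRRRRRB) = { 0,1/64 | 1/32,1/16,1/8,1/4,1/2,1 } = 3/128
value(BRRRRRRBR) = { 0,1/64 | 3/128,1/32,1/16,1/8,1/4,1/2,1 } = 5/256
value(BRRRRRRBRR) = { 0,1/64 | 5/256,3/128,1/32,1/16,1/8,1/4,1/2,1 } = 9/512
value(BRRRRRRBRRR) = { 0,1/64 | 9/512,5/256,3/128,1/32,1/16,1/8,1/4,1/2,1 } = 17/1024
value(BRRRRRRBRRRR) = { 0,1/64 | 17/1024,9/512,5/256,3/128,1/32,1/16,1/8,1/4,1/2,1 } = 33/2048
value(BRRRRRRBRRRRB) = { 0,1/64,33/2048 | 17/1024,9/512,5/256,3/128,1/32,1/16,1/8,1/4,1/2,1 } = 67/4096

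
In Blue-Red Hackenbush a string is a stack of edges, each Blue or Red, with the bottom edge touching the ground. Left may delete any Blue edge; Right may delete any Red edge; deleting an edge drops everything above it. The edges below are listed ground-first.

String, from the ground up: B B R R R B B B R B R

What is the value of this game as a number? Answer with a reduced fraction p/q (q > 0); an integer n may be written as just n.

629/512

Build g(s[:k]) for k = 1..11, string s = B B R R R B B B R B R.
g(B) = { 0 |  } → 1
g(BB) = { 0; 1 |  } → 2
g(BBR) = { 0; 1 | 2 } → 3/2
g(BBRR) = { 0; 1 | 3/2; 2 } → 5/4
g(BBRRR) = { 0; 1 | 5/4; 3/2; 2 } → 9/8
g(BBRRRB) = { 0; 1; 9/8 | 5/4; 3/2; 2 } → 19/16
g(BBRRRBB) = { 0; 1; 9/8; 19/16 | 5/4; 3/2; 2 } → 39/32
g(BBRRRBBB) = { 0; 1; 9/8; 19/16; 39/32 | 5/4; 3/2; 2 } → 79/64
g(BBRRRBBBR) = { 0; 1; 9/8; 19/16; 39/32 | 79/64; 5/4; 3/2; 2 } → 157/128
g(BBRRRBBBRB) = { 0; 1; 9/8; 19/16; 39/32; 157/128 | 79/64; 5/4; 3/2; 2 } → 315/256
g(BBRRRBBBRBR) = { 0; 1; 9/8; 19/16; 39/32; 157/128 | 315/256; 79/64; 5/4; 3/2; 2 } → 629/512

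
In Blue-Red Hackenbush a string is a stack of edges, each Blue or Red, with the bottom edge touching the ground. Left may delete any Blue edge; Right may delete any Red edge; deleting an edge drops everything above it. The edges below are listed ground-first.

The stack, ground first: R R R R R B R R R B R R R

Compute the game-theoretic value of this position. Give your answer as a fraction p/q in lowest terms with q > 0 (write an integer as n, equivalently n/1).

Recurse on prefixes of the 13-edge string R R R R R B R R R B R R R:
edge 1 of 13 (R): { — | 0 } ⇒ -1
edge 2 of 13 (R): { — | -1 0 } ⇒ -2
edge 3 of 13 (R): { — | -2 -1 0 } ⇒ -3
edge 4 of 13 (R): { — | -3 -2 -1 0 } ⇒ -4
edge 5 of 13 (R): { — | -4 -3 -2 -1 0 } ⇒ -5
edge 6 of 13 (B): { -5 | -4 -3 -2 -1 0 } ⇒ -9/2
edge 7 of 13 (R): { -5 | -9/2 -4 -3 -2 -1 0 } ⇒ -19/4
edge 8 of 13 (R): { -5 | -19/4 -9/2 -4 -3 -2 -1 0 } ⇒ -39/8
edge 9 of 13 (R): { -5 | -39/8 -19/4 -9/2 -4 -3 -2 -1 0 } ⇒ -79/16
edge 10 of 13 (B): { -5 -79/16 | -39/8 -19/4 -9/2 -4 -3 -2 -1 0 } ⇒ -157/32
edge 11 of 13 (R): { -5 -79/16 | -157/32 -39/8 -19/4 -9/2 -4 -3 -2 -1 0 } ⇒ -315/64
edge 12 of 13 (R): { -5 -79/16 | -315/64 -157/32 -39/8 -19/4 -9/2 -4 -3 -2 -1 0 } ⇒ -631/128
edge 13 of 13 (R): { -5 -79/16 | -631/128 -315/64 -157/32 -39/8 -19/4 -9/2 -4 -3 -2 -1 0 } ⇒ -1263/256

-1263/256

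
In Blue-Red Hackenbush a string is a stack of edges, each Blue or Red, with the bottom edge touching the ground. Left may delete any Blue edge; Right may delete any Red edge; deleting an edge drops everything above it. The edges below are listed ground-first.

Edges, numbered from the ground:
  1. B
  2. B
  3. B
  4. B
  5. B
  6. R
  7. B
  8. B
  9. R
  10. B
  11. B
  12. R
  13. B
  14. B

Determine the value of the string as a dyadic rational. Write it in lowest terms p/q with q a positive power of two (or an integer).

Recurse on prefixes of the 14-edge string B B B B B R B B R B B R B B:
step 1: add B to get B; options L={ 0 } R={ · } = 1
step 2: add B to get BB; options L={ 0, 1 } R={ · } = 2
step 3: add B to get BBB; options L={ 0, 1, 2 } R={ · } = 3
step 4: add B to get BBBB; options L={ 0, 1, 2, 3 } R={ · } = 4
step 5: add B to get BBBBB; options L={ 0, 1, 2, 3, 4 } R={ · } = 5
step 6: add R to get BBBBBR; options L={ 0, 1, 2, 3, 4 } R={ 5 } = 9/2
step 7: add B to get BBBBBRB; options L={ 0, 1, 2, 3, 4, 9/2 } R={ 5 } = 19/4
step 8: add B to get BBBBBRBB; options L={ 0, 1, 2, 3, 4, 9/2, 19/4 } R={ 5 } = 39/8
step 9: add R to get BBBBBRBBR; options L={ 0, 1, 2, 3, 4, 9/2, 19/4 } R={ 39/8, 5 } = 77/16
step 10: add B to get BBBBBRBBRB; options L={ 0, 1, 2, 3, 4, 9/2, 19/4, 77/16 } R={ 39/8, 5 } = 155/32
step 11: add B to get BBBBBRBBRBB; options L={ 0, 1, 2, 3, 4, 9/2, 19/4, 77/16, 155/32 } R={ 39/8, 5 } = 311/64
step 12: add R to get BBBBBRBBRBBR; options L={ 0, 1, 2, 3, 4, 9/2, 19/4, 77/16, 155/32 } R={ 311/64, 39/8, 5 } = 621/128
step 13: add B to get BBBBBRBBRBBRB; options L={ 0, 1, 2, 3, 4, 9/2, 19/4, 77/16, 155/32, 621/128 } R={ 311/64, 39/8, 5 } = 1243/256
step 14: add B to get BBBBBRBBRBBRBB; options L={ 0, 1, 2, 3, 4, 9/2, 19/4, 77/16, 155/32, 621/128, 1243/256 } R={ 311/64, 39/8, 5 } = 2487/512

2487/512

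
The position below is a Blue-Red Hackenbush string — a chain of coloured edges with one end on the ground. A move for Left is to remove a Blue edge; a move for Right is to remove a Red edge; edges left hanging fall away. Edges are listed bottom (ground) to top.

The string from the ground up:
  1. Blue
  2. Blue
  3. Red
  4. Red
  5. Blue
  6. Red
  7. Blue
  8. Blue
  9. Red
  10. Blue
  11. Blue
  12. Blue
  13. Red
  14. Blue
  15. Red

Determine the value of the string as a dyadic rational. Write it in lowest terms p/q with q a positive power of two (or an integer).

11125/8192

edge 1 of 15 (Blue): { 0 | ∅ } = 1
edge 2 of 15 (Blue): { 0 1 | ∅ } = 2
edge 3 of 15 (Red): { 0 1 | 2 } = 3/2
edge 4 of 15 (Red): { 0 1 | 3/2 2 } = 5/4
edge 5 of 15 (Blue): { 0 1 5/4 | 3/2 2 } = 11/8
edge 6 of 15 (Red): { 0 1 5/4 | 11/8 3/2 2 } = 21/16
edge 7 of 15 (Blue): { 0 1 5/4 21/16 | 11/8 3/2 2 } = 43/32
edge 8 of 15 (Blue): { 0 1 5/4 21/16 43/32 | 11/8 3/2 2 } = 87/64
edge 9 of 15 (Red): { 0 1 5/4 21/16 43/32 | 87/64 11/8 3/2 2 } = 173/128
edge 10 of 15 (Blue): { 0 1 5/4 21/16 43/32 173/128 | 87/64 11/8 3/2 2 } = 347/256
edge 11 of 15 (Blue): { 0 1 5/4 21/16 43/32 173/128 347/256 | 87/64 11/8 3/2 2 } = 695/512
edge 12 of 15 (Blue): { 0 1 5/4 21/16 43/32 173/128 347/256 695/512 | 87/64 11/8 3/2 2 } = 1391/1024
edge 13 of 15 (Red): { 0 1 5/4 21/16 43/32 173/128 347/256 695/512 | 1391/1024 87/64 11/8 3/2 2 } = 2781/2048
edge 14 of 15 (Blue): { 0 1 5/4 21/16 43/32 173/128 347/256 695/512 2781/2048 | 1391/1024 87/64 11/8 3/2 2 } = 5563/4096
edge 15 of 15 (Red): { 0 1 5/4 21/16 43/32 173/128 347/256 695/512 2781/2048 | 5563/4096 1391/1024 87/64 11/8 3/2 2 } = 11125/8192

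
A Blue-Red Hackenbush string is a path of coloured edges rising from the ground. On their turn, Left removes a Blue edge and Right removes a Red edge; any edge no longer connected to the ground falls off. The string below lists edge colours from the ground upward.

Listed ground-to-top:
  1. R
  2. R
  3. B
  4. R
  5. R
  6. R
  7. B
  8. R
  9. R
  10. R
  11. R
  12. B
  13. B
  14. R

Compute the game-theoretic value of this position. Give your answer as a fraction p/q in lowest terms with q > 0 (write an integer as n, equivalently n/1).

Build v(s[:k]) for k = 1..14, string s = R R B R R R B R R R R B B R.
v(R) = { none | 0 } → -1
v(RR) = { none | -1,0 } → -2
v(RRB) = { -2 | -1,0 } → -3/2
v(RRBR) = { -2 | -3/2,-1,0 } → -7/4
v(RRBRR) = { -2 | -7/4,-3/2,-1,0 } → -15/8
v(RRBRRR) = { -2 | -15/8,-7/4,-3/2,-1,0 } → -31/16
v(RRBRRRB) = { -2,-31/16 | -15/8,-7/4,-3/2,-1,0 } → -61/32
v(RRBRRRBR) = { -2,-31/16 | -61/32,-15/8,-7/4,-3/2,-1,0 } → -123/64
v(RRBRRRBRR) = { -2,-31/16 | -123/64,-61/32,-15/8,-7/4,-3/2,-1,0 } → -247/128
v(RRBRRRBRRR) = { -2,-31/16 | -247/128,-123/64,-61/32,-15/8,-7/4,-3/2,-1,0 } → -495/256
v(RRBRRRBRRRR) = { -2,-31/16 | -495/256,-247/128,-123/64,-61/32,-15/8,-7/4,-3/2,-1,0 } → -991/512
v(RRBRRRBRRRRB) = { -2,-31/16,-991/512 | -495/256,-247/128,-123/64,-61/32,-15/8,-7/4,-3/2,-1,0 } → -1981/1024
v(RRBRRRBRRRRBB) = { -2,-31/16,-991/512,-1981/1024 | -495/256,-247/128,-123/64,-61/32,-15/8,-7/4,-3/2,-1,0 } → -3961/2048
v(RRBRRRBRRRRBBR) = { -2,-31/16,-991/512,-1981/1024 | -3961/2048,-495/256,-247/128,-123/64,-61/32,-15/8,-7/4,-3/2,-1,0 } → -7923/4096

-7923/4096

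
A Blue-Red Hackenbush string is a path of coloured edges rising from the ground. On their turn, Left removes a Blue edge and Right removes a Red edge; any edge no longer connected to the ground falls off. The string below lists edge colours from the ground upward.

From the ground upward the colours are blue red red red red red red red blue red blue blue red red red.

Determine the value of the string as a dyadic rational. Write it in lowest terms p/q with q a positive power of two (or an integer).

177/16384

edge 1 of 15 (blue): { 0 |  } gives 1
edge 2 of 15 (red): { 0 | 1 } gives 1/2
edge 3 of 15 (red): { 0 | 1/2, 1 } gives 1/4
edge 4 of 15 (red): { 0 | 1/4, 1/2, 1 } gives 1/8
edge 5 of 15 (red): { 0 | 1/8, 1/4, 1/2, 1 } gives 1/16
edge 6 of 15 (red): { 0 | 1/16, 1/8, 1/4, 1/2, 1 } gives 1/32
edge 7 of 15 (red): { 0 | 1/32, 1/16, 1/8, 1/4, 1/2, 1 } gives 1/64
edge 8 of 15 (red): { 0 | 1/64, 1/32, 1/16, 1/8, 1/4, 1/2, 1 } gives 1/128
edge 9 of 15 (blue): { 0, 1/128 | 1/64, 1/32, 1/16, 1/8, 1/4, 1/2, 1 } gives 3/256
edge 10 of 15 (red): { 0, 1/128 | 3/256, 1/64, 1/32, 1/16, 1/8, 1/4, 1/2, 1 } gives 5/512
edge 11 of 15 (blue): { 0, 1/128, 5/512 | 3/256, 1/64, 1/32, 1/16, 1/8, 1/4, 1/2, 1 } gives 11/1024
edge 12 of 15 (blue): { 0, 1/128, 5/512, 11/1024 | 3/256, 1/64, 1/32, 1/16, 1/8, 1/4, 1/2, 1 } gives 23/2048
edge 13 of 15 (red): { 0, 1/128, 5/512, 11/1024 | 23/2048, 3/256, 1/64, 1/32, 1/16, 1/8, 1/4, 1/2, 1 } gives 45/4096
edge 14 of 15 (red): { 0, 1/128, 5/512, 11/1024 | 45/4096, 23/2048, 3/256, 1/64, 1/32, 1/16, 1/8, 1/4, 1/2, 1 } gives 89/8192
edge 15 of 15 (red): { 0, 1/128, 5/512, 11/1024 | 89/8192, 45/4096, 23/2048, 3/256, 1/64, 1/32, 1/16, 1/8, 1/4, 1/2, 1 } gives 177/16384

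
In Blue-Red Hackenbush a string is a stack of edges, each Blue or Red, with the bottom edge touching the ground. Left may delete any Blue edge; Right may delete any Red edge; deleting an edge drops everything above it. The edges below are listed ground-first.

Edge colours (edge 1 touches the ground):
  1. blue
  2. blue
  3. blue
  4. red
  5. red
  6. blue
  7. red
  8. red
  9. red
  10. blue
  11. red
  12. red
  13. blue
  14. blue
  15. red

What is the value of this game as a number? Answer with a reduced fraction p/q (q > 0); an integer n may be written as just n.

1 of 15 · b · max L 0 · min R +∞ — 1
2 of 15 · bb · max L 1 · min R +∞ — 2
3 of 15 · bbb · max L 2 · min R +∞ — 3
4 of 15 · bbbr · max L 2 · min R 3 — 5/2
5 of 15 · bbbrr · max L 2 · min R 5/2 — 9/4
6 of 15 · bbbrrb · max L 9/4 · min R 5/2 — 19/8
7 of 15 · bbbrrbr · max L 9/4 · min R 19/8 — 37/16
8 of 15 · bbbrrbrr · max L 9/4 · min R 37/16 — 73/32
9 of 15 · bbbrrbrrr · max L 9/4 · min R 73/32 — 145/64
10 of 15 · bbbrrbrrrb · max L 145/64 · min R 73/32 — 291/128
11 of 15 · bbbrrbrrrbr · max L 145/64 · min R 291/128 — 581/256
12 of 15 · bbbrrbrrrbrr · max L 145/64 · min R 581/256 — 1161/512
13 of 15 · bbbrrbrrrbrrb · max L 1161/512 · min R 581/256 — 2323/1024
14 of 15 · bbbrrbrrrbrrbb · max L 2323/1024 · min R 581/256 — 4647/2048
15 of 15 · bbbrrbrrrbrrbbr · max L 2323/1024 · min R 4647/2048 — 9293/4096

9293/4096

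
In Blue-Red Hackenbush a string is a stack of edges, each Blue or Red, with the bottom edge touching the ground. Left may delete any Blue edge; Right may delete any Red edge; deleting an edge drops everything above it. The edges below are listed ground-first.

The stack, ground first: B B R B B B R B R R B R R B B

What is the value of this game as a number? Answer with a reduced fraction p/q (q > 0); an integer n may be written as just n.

15655/8192

step 1: add B to get B; options L={ 0 } R={ ∅ } — 1
step 2: add B to get BB; options L={ 0 1 } R={ ∅ } — 2
step 3: add R to get BBR; options L={ 0 1 } R={ 2 } — 3/2
step 4: add B to get BBRB; options L={ 0 1 3/2 } R={ 2 } — 7/4
step 5: add B to get BBRBB; options L={ 0 1 3/2 7/4 } R={ 2 } — 15/8
step 6: add B to get BBRBBB; options L={ 0 1 3/2 7/4 15/8 } R={ 2 } — 31/16
step 7: add R to get BBRBBBR; options L={ 0 1 3/2 7/4 15/8 } R={ 31/16 2 } — 61/32
step 8: add B to get BBRBBBRB; options L={ 0 1 3/2 7/4 15/8 61/32 } R={ 31/16 2 } — 123/64
step 9: add R to get BBRBBBRBR; options L={ 0 1 3/2 7/4 15/8 61/32 } R={ 123/64 31/16 2 } — 245/128
step 10: add R to get BBRBBBRBRR; options L={ 0 1 3/2 7/4 15/8 61/32 } R={ 245/128 123/64 31/16 2 } — 489/256
step 11: add B to get BBRBBBRBRRB; options L={ 0 1 3/2 7/4 15/8 61/32 489/256 } R={ 245/128 123/64 31/16 2 } — 979/512
step 12: add R to get BBRBBBRBRRBR; options L={ 0 1 3/2 7/4 15/8 61/32 489/256 } R={ 979/512 245/128 123/64 31/16 2 } — 1957/1024
step 13: add R to get BBRBBBRBRRBRR; options L={ 0 1 3/2 7/4 15/8 61/32 489/256 } R={ 1957/1024 979/512 245/128 123/64 31/16 2 } — 3913/2048
step 14: add B to get BBRBBBRBRRBRRB; options L={ 0 1 3/2 7/4 15/8 61/32 489/256 3913/2048 } R={ 1957/1024 979/512 245/128 123/64 31/16 2 } — 7827/4096
step 15: add B to get BBRBBBRBRRBRRBB; options L={ 0 1 3/2 7/4 15/8 61/32 489/256 3913/2048 7827/4096 } R={ 1957/1024 979/512 245/128 123/64 31/16 2 } — 15655/8192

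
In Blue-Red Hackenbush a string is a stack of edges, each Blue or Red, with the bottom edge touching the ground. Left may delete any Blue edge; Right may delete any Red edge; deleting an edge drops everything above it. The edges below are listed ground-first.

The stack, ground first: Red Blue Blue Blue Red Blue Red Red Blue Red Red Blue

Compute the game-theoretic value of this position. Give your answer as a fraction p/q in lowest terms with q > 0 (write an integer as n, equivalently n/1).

1 of 12 · R · max L −∞ · min R 0 gives -1
2 of 12 · RB · max L -1 · min R 0 gives -1/2
3 of 12 · RBB · max L -1/2 · min R 0 gives -1/4
4 of 12 · RBBB · max L -1/4 · min R 0 gives -1/8
5 of 12 · RBBBR · max L -1/4 · min R -1/8 gives -3/16
6 of 12 · RBBBRB · max L -3/16 · min R -1/8 gives -5/32
7 of 12 · RBBBRBR · max L -3/16 · min R -5/32 gives -11/64
8 of 12 · RBBBRBRR · max L -3/16 · min R -11/64 gives -23/128
9 of 12 · RBBBRBRRB · max L -23/128 · min R -11/64 gives -45/256
10 of 12 · RBBBRBRRBR · max L -23/128 · min R -45/256 gives -91/512
11 of 12 · RBBBRBRRBRR · max L -23/128 · min R -91/512 gives -183/1024
12 of 12 · RBBBRBRRBRRB · max L -183/1024 · min R -91/512 gives -365/2048

-365/2048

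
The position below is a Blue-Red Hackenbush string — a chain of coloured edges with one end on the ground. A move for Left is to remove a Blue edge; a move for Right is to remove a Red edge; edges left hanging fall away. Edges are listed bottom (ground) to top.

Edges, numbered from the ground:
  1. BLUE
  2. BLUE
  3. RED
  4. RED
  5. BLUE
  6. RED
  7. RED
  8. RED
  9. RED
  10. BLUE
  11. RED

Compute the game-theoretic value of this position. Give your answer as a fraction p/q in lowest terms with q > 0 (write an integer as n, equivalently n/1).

Recurse on prefixes of the 11-edge string BLUE BLUE RED RED BLUE RED RED RED RED BLUE RED:
B: Left { 0 }, Right { (no moves) } — simplest 1
BB: Left { 0,1 }, Right { (no moves) } — simplest 2
BBR: Left { 0,1 }, Right { 2 } — simplest 3/2
BBRR: Left { 0,1 }, Right { 3/2,2 } — simplest 5/4
BBRRB: Left { 0,1,5/4 }, Right { 3/2,2 } — simplest 11/8
BBRRBR: Left { 0,1,5/4 }, Right { 11/8,3/2,2 } — simplest 21/16
BBRRBRR: Left { 0,1,5/4 }, Right { 21/16,11/8,3/2,2 } — simplest 41/32
BBRRBRRR: Left { 0,1,5/4 }, Right { 41/32,21/16,11/8,3/2,2 } — simplest 81/64
BBRRBRRRR: Left { 0,1,5/4 }, Right { 81/64,41/32,21/16,11/8,3/2,2 } — simplest 161/128
BBRRBRRRRB: Left { 0,1,5/4,161/128 }, Right { 81/64,41/32,21/16,11/8,3/2,2 } — simplest 323/256
BBRRBRRRRBR: Left { 0,1,5/4,161/128 }, Right { 323/256,81/64,41/32,21/16,11/8,3/2,2 } — simplest 645/512

645/512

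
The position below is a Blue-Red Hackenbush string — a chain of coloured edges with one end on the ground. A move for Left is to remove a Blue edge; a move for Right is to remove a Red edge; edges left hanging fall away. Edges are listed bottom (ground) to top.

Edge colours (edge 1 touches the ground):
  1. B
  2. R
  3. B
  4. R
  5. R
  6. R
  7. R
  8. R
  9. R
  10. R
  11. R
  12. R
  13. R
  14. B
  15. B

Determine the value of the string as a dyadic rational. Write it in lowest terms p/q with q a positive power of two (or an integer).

v_1 [B]  L=[0]  R=[]  — 1
v_2 [BR]  L=[0]  R=[1]  — 1/2
v_3 [BRB]  L=[0 1/2]  R=[1]  — 3/4
v_4 [BRBR]  L=[0 1/2]  R=[3/4 1]  — 5/8
v_5 [BRBRR]  L=[0 1/2]  R=[5/8 3/4 1]  — 9/16
v_6 [BRBRRR]  L=[0 1/2]  R=[9/16 5/8 3/4 1]  — 17/32
v_7 [BRBRRRR]  L=[0 1/2]  R=[17/32 9/16 5/8 3/4 1]  — 33/64
v_8 [BRBRRRRR]  L=[0 1/2]  R=[33/64 17/32 9/16 5/8 3/4 1]  — 65/128
v_9 [BRBRRRRRR]  L=[0 1/2]  R=[65/128 33/64 17/32 9/16 5/8 3/4 1]  — 129/256
v_10 [BRBRRRRRRR]  L=[0 1/2]  R=[129/256 65/128 33/64 17/32 9/16 5/8 3/4 1]  — 257/512
v_11 [BRBRRRRRRRR]  L=[0 1/2]  R=[257/512 129/256 65/128 33/64 17/32 9/16 5/8 3/4 1]  — 513/1024
v_12 [BRBRRRRRRRRR]  L=[0 1/2]  R=[513/1024 257/512 129/256 65/128 33/64 17/32 9/16 5/8 3/4 1]  — 1025/2048
v_13 [BRBRRRRRRRRRR]  L=[0 1/2]  R=[1025/2048 513/1024 257/512 129/256 65/128 33/64 17/32 9/16 5/8 3/4 1]  — 2049/4096
v_14 [BRBRRRRRRRRRRB]  L=[0 1/2 2049/4096]  R=[1025/2048 513/1024 257/512 129/256 65/128 33/64 17/32 9/16 5/8 3/4 1]  — 4099/8192
v_15 [BRBRRRRRRRRRRBB]  L=[0 1/2 2049/4096 4099/8192]  R=[1025/2048 513/1024 257/512 129/256 65/128 33/64 17/32 9/16 5/8 3/4 1]  — 8199/16384

8199/16384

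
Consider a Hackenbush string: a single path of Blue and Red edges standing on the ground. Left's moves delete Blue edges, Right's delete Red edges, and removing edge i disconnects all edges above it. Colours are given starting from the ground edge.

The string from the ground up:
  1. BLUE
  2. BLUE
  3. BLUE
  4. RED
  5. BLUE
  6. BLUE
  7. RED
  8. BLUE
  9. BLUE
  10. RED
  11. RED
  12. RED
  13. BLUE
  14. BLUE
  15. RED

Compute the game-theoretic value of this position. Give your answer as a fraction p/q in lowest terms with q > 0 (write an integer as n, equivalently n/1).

11661/4096

1 of 15 · B · max L 0 · min R +∞ → 1
2 of 15 · BB · max L 1 · min R +∞ → 2
3 of 15 · BBB · max L 2 · min R +∞ → 3
4 of 15 · BBBR · max L 2 · min R 3 → 5/2
5 of 15 · BBBRB · max L 5/2 · min R 3 → 11/4
6 of 15 · BBBRBB · max L 11/4 · min R 3 → 23/8
7 of 15 · BBBRBBR · max L 11/4 · min R 23/8 → 45/16
8 of 15 · BBBRBBRB · max L 45/16 · min R 23/8 → 91/32
9 of 15 · BBBRBBRBB · max L 91/32 · min R 23/8 → 183/64
10 of 15 · BBBRBBRBBR · max L 91/32 · min R 183/64 → 365/128
11 of 15 · BBBRBBRBBRR · max L 91/32 · min R 365/128 → 729/256
12 of 15 · BBBRBBRBBRRR · max L 91/32 · min R 729/256 → 1457/512
13 of 15 · BBBRBBRBBRRRB · max L 1457/512 · min R 729/256 → 2915/1024
14 of 15 · BBBRBBRBBRRRBB · max L 2915/1024 · min R 729/256 → 5831/2048
15 of 15 · BBBRBBRBBRRRBBR · max L 2915/1024 · min R 5831/2048 → 11661/4096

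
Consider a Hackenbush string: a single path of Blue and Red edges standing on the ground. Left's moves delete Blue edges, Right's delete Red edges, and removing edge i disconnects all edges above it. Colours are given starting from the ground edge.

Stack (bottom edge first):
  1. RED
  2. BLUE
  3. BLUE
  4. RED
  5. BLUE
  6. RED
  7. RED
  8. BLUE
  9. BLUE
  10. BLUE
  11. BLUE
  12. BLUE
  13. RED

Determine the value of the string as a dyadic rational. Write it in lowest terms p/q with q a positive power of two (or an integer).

R: Left { none }, Right { 0 } → simplest -1
RB: Left { -1 }, Right { 0 } → simplest -1/2
RBB: Left { -1, -1/2 }, Right { 0 } → simplest -1/4
RBBR: Left { -1, -1/2 }, Right { -1/4, 0 } → simplest -3/8
RBBRB: Left { -1, -1/2, -3/8 }, Right { -1/4, 0 } → simplest -5/16
RBBRBR: Left { -1, -1/2, -3/8 }, Right { -5/16, -1/4, 0 } → simplest -11/32
RBBRBRR: Left { -1, -1/2, -3/8 }, Right { -11/32, -5/16, -1/4, 0 } → simplest -23/64
RBBRBRRB: Left { -1, -1/2, -3/8, -23/64 }, Right { -11/32, -5/16, -1/4, 0 } → simplest -45/128
RBBRBRRBB: Left { -1, -1/2, -3/8, -23/64, -45/128 }, Right { -11/32, -5/16, -1/4, 0 } → simplest -89/256
RBBRBRRBBB: Left { -1, -1/2, -3/8, -23/64, -45/128, -89/256 }, Right { -11/32, -5/16, -1/4, 0 } → simplest -177/512
RBBRBRRBBBB: Left { -1, -1/2, -3/8, -23/64, -45/128, -89/256, -177/512 }, Right { -11/32, -5/16, -1/4, 0 } → simplest -353/1024
RBBRBRRBBBBB: Left { -1, -1/2, -3/8, -23/64, -45/128, -89/256, -177/512, -353/1024 }, Right { -11/32, -5/16, -1/4, 0 } → simplest -705/2048
RBBRBRRBBBBBR: Left { -1, -1/2, -3/8, -23/64, -45/128, -89/256, -177/512, -353/1024 }, Right { -705/2048, -11/32, -5/16, -1/4, 0 } → simplest -1411/4096

-1411/4096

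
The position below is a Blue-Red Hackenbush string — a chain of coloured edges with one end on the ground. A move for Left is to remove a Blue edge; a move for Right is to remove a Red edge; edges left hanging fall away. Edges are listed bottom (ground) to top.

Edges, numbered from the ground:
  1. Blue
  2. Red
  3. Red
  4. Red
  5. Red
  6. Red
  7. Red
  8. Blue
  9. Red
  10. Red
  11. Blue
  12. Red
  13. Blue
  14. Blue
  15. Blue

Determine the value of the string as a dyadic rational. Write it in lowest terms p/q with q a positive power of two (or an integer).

303/16384

Recurse on prefixes of the 15-edge string Blue Red Red Red Red Red Red Blue Red Red Blue Red Blue Blue Blue:
1 of 15 · B · max L 0 · min R +∞ = 1
2 of 15 · BR · max L 0 · min R 1 = 1/2
3 of 15 · BRR · max L 0 · min R 1/2 = 1/4
4 of 15 · BRRR · max L 0 · min R 1/4 = 1/8
5 of 15 · BRRRR · max L 0 · min R 1/8 = 1/16
6 of 15 · BRRRRR · max L 0 · min R 1/16 = 1/32
7 of 15 · BRRRRRR · max L 0 · min R 1/32 = 1/64
8 of 15 · BRRRRRRB · max L 1/64 · min R 1/32 = 3/128
9 of 15 · BRRRRRRBR · max L 1/64 · min R 3/128 = 5/256
10 of 15 · BRRRRRRBRR · max L 1/64 · min R 5/256 = 9/512
11 of 15 · BRRRRRRBRRB · max L 9/512 · min R 5/256 = 19/1024
12 of 15 · BRRRRRRBRRBR · max L 9/512 · min R 19/1024 = 37/2048
13 of 15 · BRRRRRRBRRBRB · max L 37/2048 · min R 19/1024 = 75/4096
14 of 15 · BRRRRRRBRRBRBB · max L 75/4096 · min R 19/1024 = 151/8192
15 of 15 · BRRRRRRBRRBRBBB · max L 151/8192 · min R 19/1024 = 303/16384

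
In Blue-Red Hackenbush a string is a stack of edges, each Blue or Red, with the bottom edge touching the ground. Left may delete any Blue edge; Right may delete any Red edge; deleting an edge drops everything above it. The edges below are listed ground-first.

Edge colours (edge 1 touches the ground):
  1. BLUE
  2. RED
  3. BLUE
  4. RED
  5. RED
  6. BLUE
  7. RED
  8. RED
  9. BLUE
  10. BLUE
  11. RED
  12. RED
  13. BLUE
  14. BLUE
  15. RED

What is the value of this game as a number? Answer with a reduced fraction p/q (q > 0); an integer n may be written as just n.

Prefix values for BLUE RED BLUE RED RED BLUE RED RED BLUE BLUE RED RED BLUE BLUE RED via {L|R} + simplicity:
step 1: add BLUE to get B; options L={ 0 } R={ · } → 1
step 2: add RED to get BR; options L={ 0 } R={ 1 } → 1/2
step 3: add BLUE to get BRB; options L={ 0,1/2 } R={ 1 } → 3/4
step 4: add RED to get BRBR; options L={ 0,1/2 } R={ 3/4,1 } → 5/8
step 5: add RED to get BRBRR; options L={ 0,1/2 } R={ 5/8,3/4,1 } → 9/16
step 6: add BLUE to get BRBRRB; options L={ 0,1/2,9/16 } R={ 5/8,3/4,1 } → 19/32
step 7: add RED to get BRBRRBR; options L={ 0,1/2,9/16 } R={ 19/32,5/8,3/4,1 } → 37/64
step 8: add RED to get BRBRRBRR; options L={ 0,1/2,9/16 } R={ 37/64,19/32,5/8,3/4,1 } → 73/128
step 9: add BLUE to get BRBRRBRRB; options L={ 0,1/2,9/16,73/128 } R={ 37/64,19/32,5/8,3/4,1 } → 147/256
step 10: add BLUE to get BRBRRBRRBB; options L={ 0,1/2,9/16,73/128,147/256 } R={ 37/64,19/32,5/8,3/4,1 } → 295/512
step 11: add RED to get BRBRRBRRBBR; options L={ 0,1/2,9/16,73/128,147/256 } R={ 295/512,37/64,19/32,5/8,3/4,1 } → 589/1024
step 12: add RED to get BRBRRBRRBBRR; options L={ 0,1/2,9/16,73/128,147/256 } R={ 589/1024,295/512,37/64,19/32,5/8,3/4,1 } → 1177/2048
step 13: add BLUE to get BRBRRBRRBBRRB; options L={ 0,1/2,9/16,73/128,147/256,1177/2048 } R={ 589/1024,295/512,37/64,19/32,5/8,3/4,1 } → 2355/4096
step 14: add BLUE to get BRBRRBRRBBRRBB; options L={ 0,1/2,9/16,73/128,147/256,1177/2048,2355/4096 } R={ 589/1024,295/512,37/64,19/32,5/8,3/4,1 } → 4711/8192
step 15: add RED to get BRBRRBRRBBRRBBR; options L={ 0,1/2,9/16,73/128,147/256,1177/2048,2355/4096 } R={ 4711/8192,589/1024,295/512,37/64,19/32,5/8,3/4,1 } → 9421/16384

9421/16384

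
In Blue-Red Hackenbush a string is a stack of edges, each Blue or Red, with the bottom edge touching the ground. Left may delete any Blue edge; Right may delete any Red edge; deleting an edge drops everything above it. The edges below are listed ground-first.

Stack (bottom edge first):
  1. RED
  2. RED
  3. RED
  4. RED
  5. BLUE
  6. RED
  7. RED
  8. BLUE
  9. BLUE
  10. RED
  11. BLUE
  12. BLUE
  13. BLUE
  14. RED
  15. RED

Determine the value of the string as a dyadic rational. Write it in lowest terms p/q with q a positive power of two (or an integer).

-7751/2048

Prefix values for RED RED RED RED BLUE RED RED BLUE BLUE RED BLUE BLUE BLUE RED RED via {L|R} + simplicity:
R: Left { (no moves) }, Right { 0 } -> simplest -1
RR: Left { (no moves) }, Right { -1, 0 } -> simplest -2
RRR: Left { (no moves) }, Right { -2, -1, 0 } -> simplest -3
RRRR: Left { (no moves) }, Right { -3, -2, -1, 0 } -> simplest -4
RRRRB: Left { -4 }, Right { -3, -2, -1, 0 } -> simplest -7/2
RRRRBR: Left { -4 }, Right { -7/2, -3, -2, -1, 0 } -> simplest -15/4
RRRRBRR: Left { -4 }, Right { -15/4, -7/2, -3, -2, -1, 0 } -> simplest -31/8
RRRRBRRB: Left { -4, -31/8 }, Right { -15/4, -7/2, -3, -2, -1, 0 } -> simplest -61/16
RRRRBRRBB: Left { -4, -31/8, -61/16 }, Right { -15/4, -7/2, -3, -2, -1, 0 } -> simplest -121/32
RRRRBRRBBR: Left { -4, -31/8, -61/16 }, Right { -121/32, -15/4, -7/2, -3, -2, -1, 0 } -> simplest -243/64
RRRRBRRBBRB: Left { -4, -31/8, -61/16, -243/64 }, Right { -121/32, -15/4, -7/2, -3, -2, -1, 0 } -> simplest -485/128
RRRRBRRBBRBB: Left { -4, -31/8, -61/16, -243/64, -485/128 }, Right { -121/32, -15/4, -7/2, -3, -2, -1, 0 } -> simplest -969/256
RRRRBRRBBRBBB: Left { -4, -31/8, -61/16, -243/64, -485/128, -969/256 }, Right { -121/32, -15/4, -7/2, -3, -2, -1, 0 } -> simplest -1937/512
RRRRBRRBBRBBBR: Left { -4, -31/8, -61/16, -243/64, -485/128, -969/256 }, Right { -1937/512, -121/32, -15/4, -7/2, -3, -2, -1, 0 } -> simplest -3875/1024
RRRRBRRBBRBBBRR: Left { -4, -31/8, -61/16, -243/64, -485/128, -969/256 }, Right { -3875/1024, -1937/512, -121/32, -15/4, -7/2, -3, -2, -1, 0 } -> simplest -7751/2048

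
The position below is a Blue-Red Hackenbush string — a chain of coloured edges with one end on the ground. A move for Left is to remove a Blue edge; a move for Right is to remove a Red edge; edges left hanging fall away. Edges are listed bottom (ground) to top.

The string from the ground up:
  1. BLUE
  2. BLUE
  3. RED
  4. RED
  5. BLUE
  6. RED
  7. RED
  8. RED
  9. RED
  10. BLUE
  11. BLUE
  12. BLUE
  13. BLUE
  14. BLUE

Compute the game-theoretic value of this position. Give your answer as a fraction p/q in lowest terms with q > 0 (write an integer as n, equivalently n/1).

Recurse on prefixes of the 14-edge string BLUE BLUE RED RED BLUE RED RED RED RED BLUE BLUE BLUE BLUE BLUE:
g(B) = { 0 | · } ⇒ 1
g(BB) = { 0; 1 | · } ⇒ 2
g(BBR) = { 0; 1 | 2 } ⇒ 3/2
g(BBRR) = { 0; 1 | 3/2; 2 } ⇒ 5/4
g(BBRRB) = { 0; 1; 5/4 | 3/2; 2 } ⇒ 11/8
g(BBRRBR) = { 0; 1; 5/4 | 11/8; 3/2; 2 } ⇒ 21/16
g(BBRRBRR) = { 0; 1; 5/4 | 21/16; 11/8; 3/2; 2 } ⇒ 41/32
g(BBRRBRRR) = { 0; 1; 5/4 | 41/32; 21/16; 11/8; 3/2; 2 } ⇒ 81/64
g(BBRRBRRRR) = { 0; 1; 5/4 | 81/64; 41/32; 21/16; 11/8; 3/2; 2 } ⇒ 161/128
g(BBRRBRRRRB) = { 0; 1; 5/4; 161/128 | 81/64; 41/32; 21/16; 11/8; 3/2; 2 } ⇒ 323/256
g(BBRRBRRRRBB) = { 0; 1; 5/4; 161/128; 323/256 | 81/64; 41/32; 21/16; 11/8; 3/2; 2 } ⇒ 647/512
g(BBRRBRRRRBBB) = { 0; 1; 5/4; 161/128; 323/256; 647/512 | 81/64; 41/32; 21/16; 11/8; 3/2; 2 } ⇒ 1295/1024
g(BBRRBRRRRBBBB) = { 0; 1; 5/4; 161/128; 323/256; 647/512; 1295/1024 | 81/64; 41/32; 21/16; 11/8; 3/2; 2 } ⇒ 2591/2048
g(BBRRBRRRRBBBBB) = { 0; 1; 5/4; 161/128; 323/256; 647/512; 1295/1024; 2591/2048 | 81/64; 41/32; 21/16; 11/8; 3/2; 2 } ⇒ 5183/4096

5183/4096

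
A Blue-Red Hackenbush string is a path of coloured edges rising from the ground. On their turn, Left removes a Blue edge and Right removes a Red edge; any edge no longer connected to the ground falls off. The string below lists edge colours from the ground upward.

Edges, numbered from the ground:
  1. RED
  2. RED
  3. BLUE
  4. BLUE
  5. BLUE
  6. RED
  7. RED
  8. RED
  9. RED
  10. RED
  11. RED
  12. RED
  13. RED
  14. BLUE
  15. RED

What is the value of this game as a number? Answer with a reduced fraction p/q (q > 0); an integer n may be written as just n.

-10235/8192

R: Left { none }, Right { 0 } → simplest -1
RR: Left { none }, Right { -1,0 } → simplest -2
RRB: Left { -2 }, Right { -1,0 } → simplest -3/2
RRBB: Left { -2,-3/2 }, Right { -1,0 } → simplest -5/4
RRBBB: Left { -2,-3/2,-5/4 }, Right { -1,0 } → simplest -9/8
RRBBBR: Left { -2,-3/2,-5/4 }, Right { -9/8,-1,0 } → simplest -19/16
RRBBBRR: Left { -2,-3/2,-5/4 }, Right { -19/16,-9/8,-1,0 } → simplest -39/32
RRBBBRRR: Left { -2,-3/2,-5/4 }, Right { -39/32,-19/16,-9/8,-1,0 } → simplest -79/64
RRBBBRRRR: Left { -2,-3/2,-5/4 }, Right { -79/64,-39/32,-19/16,-9/8,-1,0 } → simplest -159/128
RRBBBRRRRR: Left { -2,-3/2,-5/4 }, Right { -159/128,-79/64,-39/32,-19/16,-9/8,-1,0 } → simplest -319/256
RRBBBRRRRRR: Left { -2,-3/2,-5/4 }, Right { -319/256,-159/128,-79/64,-39/32,-19/16,-9/8,-1,0 } → simplest -639/512
RRBBBRRRRRRR: Left { -2,-3/2,-5/4 }, Right { -639/512,-319/256,-159/128,-79/64,-39/32,-19/16,-9/8,-1,0 } → simplest -1279/1024
RRBBBRRRRRRRR: Left { -2,-3/2,-5/4 }, Right { -1279/1024,-639/512,-319/256,-159/128,-79/64,-39/32,-19/16,-9/8,-1,0 } → simplest -2559/2048
RRBBBRRRRRRRRB: Left { -2,-3/2,-5/4,-2559/2048 }, Right { -1279/1024,-639/512,-319/256,-159/128,-79/64,-39/32,-19/16,-9/8,-1,0 } → simplest -5117/4096
RRBBBRRRRRRRRBR: Left { -2,-3/2,-5/4,-2559/2048 }, Right { -5117/4096,-1279/1024,-639/512,-319/256,-159/128,-79/64,-39/32,-19/16,-9/8,-1,0 } → simplest -10235/8192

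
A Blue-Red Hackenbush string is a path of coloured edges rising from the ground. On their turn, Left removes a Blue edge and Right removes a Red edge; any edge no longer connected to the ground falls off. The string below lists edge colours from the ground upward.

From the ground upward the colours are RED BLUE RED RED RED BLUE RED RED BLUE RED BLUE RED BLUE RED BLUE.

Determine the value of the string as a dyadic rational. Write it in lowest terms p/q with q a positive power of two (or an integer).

Build v(s[:k]) for k = 1..15, string s = RED BLUE RED RED RED BLUE RED RED BLUE RED BLUE RED BLUE RED BLUE.
edge 1 of 15 (RED): { · | 0 } — -1
edge 2 of 15 (BLUE): { -1 | 0 } — -1/2
edge 3 of 15 (RED): { -1 | -1/2, 0 } — -3/4
edge 4 of 15 (RED): { -1 | -3/4, -1/2, 0 } — -7/8
edge 5 of 15 (RED): { -1 | -7/8, -3/4, -1/2, 0 } — -15/16
edge 6 of 15 (BLUE): { -1, -15/16 | -7/8, -3/4, -1/2, 0 } — -29/32
edge 7 of 15 (RED): { -1, -15/16 | -29/32, -7/8, -3/4, -1/2, 0 } — -59/64
edge 8 of 15 (RED): { -1, -15/16 | -59/64, -29/32, -7/8, -3/4, -1/2, 0 } — -119/128
edge 9 of 15 (BLUE): { -1, -15/16, -119/128 | -59/64, -29/32, -7/8, -3/4, -1/2, 0 } — -237/256
edge 10 of 15 (RED): { -1, -15/16, -119/128 | -237/256, -59/64, -29/32, -7/8, -3/4, -1/2, 0 } — -475/512
edge 11 of 15 (BLUE): { -1, -15/16, -119/128, -475/512 | -237/256, -59/64, -29/32, -7/8, -3/4, -1/2, 0 } — -949/1024
edge 12 of 15 (RED): { -1, -15/16, -119/128, -475/512 | -949/1024, -237/256, -59/64, -29/32, -7/8, -3/4, -1/2, 0 } — -1899/2048
edge 13 of 15 (BLUE): { -1, -15/16, -119/128, -475/512, -1899/2048 | -949/1024, -237/256, -59/64, -29/32, -7/8, -3/4, -1/2, 0 } — -3797/4096
edge 14 of 15 (RED): { -1, -15/16, -119/128, -475/512, -1899/2048 | -3797/4096, -949/1024, -237/256, -59/64, -29/32, -7/8, -3/4, -1/2, 0 } — -7595/8192
edge 15 of 15 (BLUE): { -1, -15/16, -119/128, -475/512, -1899/2048, -7595/8192 | -3797/4096, -949/1024, -237/256, -59/64, -29/32, -7/8, -3/4, -1/2, 0 } — -15189/16384

-15189/16384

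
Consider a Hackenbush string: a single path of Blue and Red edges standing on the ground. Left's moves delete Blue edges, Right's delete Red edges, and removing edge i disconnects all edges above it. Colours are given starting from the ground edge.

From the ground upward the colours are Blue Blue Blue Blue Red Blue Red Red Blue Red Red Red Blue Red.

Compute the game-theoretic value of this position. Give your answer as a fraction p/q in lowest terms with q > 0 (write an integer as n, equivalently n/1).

3653/1024

Recurse on prefixes of the 14-edge string Blue Blue Blue Blue Red Blue Red Red Blue Red Red Red Blue Red:
step 1: add Blue to get B; options L={ 0 } R={ (no moves) } gives 1
step 2: add Blue to get BB; options L={ 0, 1 } R={ (no moves) } gives 2
step 3: add Blue to get BBB; options L={ 0, 1, 2 } R={ (no moves) } gives 3
step 4: add Blue to get BBBB; options L={ 0, 1, 2, 3 } R={ (no moves) } gives 4
step 5: add Red to get BBBBR; options L={ 0, 1, 2, 3 } R={ 4 } gives 7/2
step 6: add Blue to get BBBBRB; options L={ 0, 1, 2, 3, 7/2 } R={ 4 } gives 15/4
step 7: add Red to get BBBBRBR; options L={ 0, 1, 2, 3, 7/2 } R={ 15/4, 4 } gives 29/8
step 8: add Red to get BBBBRBRR; options L={ 0, 1, 2, 3, 7/2 } R={ 29/8, 15/4, 4 } gives 57/16
step 9: add Blue to get BBBBRBRRB; options L={ 0, 1, 2, 3, 7/2, 57/16 } R={ 29/8, 15/4, 4 } gives 115/32
step 10: add Red to get BBBBRBRRBR; options L={ 0, 1, 2, 3, 7/2, 57/16 } R={ 115/32, 29/8, 15/4, 4 } gives 229/64
step 11: add Red to get BBBBRBRRBRR; options L={ 0, 1, 2, 3, 7/2, 57/16 } R={ 229/64, 115/32, 29/8, 15/4, 4 } gives 457/128
step 12: add Red to get BBBBRBRRBRRR; options L={ 0, 1, 2, 3, 7/2, 57/16 } R={ 457/128, 229/64, 115/32, 29/8, 15/4, 4 } gives 913/256
step 13: add Blue to get BBBBRBRRBRRRB; options L={ 0, 1, 2, 3, 7/2, 57/16, 913/256 } R={ 457/128, 229/64, 115/32, 29/8, 15/4, 4 } gives 1827/512
step 14: add Red to get BBBBRBRRBRRRBR; options L={ 0, 1, 2, 3, 7/2, 57/16, 913/256 } R={ 1827/512, 457/128, 229/64, 115/32, 29/8, 15/4, 4 } gives 3653/1024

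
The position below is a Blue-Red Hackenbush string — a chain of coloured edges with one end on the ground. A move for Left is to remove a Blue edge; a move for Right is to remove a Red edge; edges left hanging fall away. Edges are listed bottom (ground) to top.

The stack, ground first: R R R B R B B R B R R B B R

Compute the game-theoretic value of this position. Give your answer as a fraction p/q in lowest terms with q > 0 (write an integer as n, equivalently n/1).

-5299/2048

Prefix values for R R R B R B B R B R R B B R via {L|R} + simplicity:
1 of 14 · R · max L −∞ · min R 0 => -1
2 of 14 · RR · max L −∞ · min R -1 => -2
3 of 14 · RRR · max L −∞ · min R -2 => -3
4 of 14 · RRRB · max L -3 · min R -2 => -5/2
5 of 14 · RRRBR · max L -3 · min R -5/2 => -11/4
6 of 14 · RRRBRB · max L -11/4 · min R -5/2 => -21/8
7 of 14 · RRRBRBB · max L -21/8 · min R -5/2 => -41/16
8 of 14 · RRRBRBBR · max L -21/8 · min R -41/16 => -83/32
9 of 14 · RRRBRBBRB · max L -83/32 · min R -41/16 => -165/64
10 of 14 · RRRBRBBRBR · max L -83/32 · min R -165/64 => -331/128
11 of 14 · RRRBRBBRBRR · max L -83/32 · min R -331/128 => -663/256
12 of 14 · RRRBRBBRBRRB · max L -663/256 · min R -331/128 => -1325/512
13 of 14 · RRRBRBBRBRRBB · max L -1325/512 · min R -331/128 => -2649/1024
14 of 14 · RRRBRBBRBRRBBR · max L -1325/512 · min R -2649/1024 => -5299/2048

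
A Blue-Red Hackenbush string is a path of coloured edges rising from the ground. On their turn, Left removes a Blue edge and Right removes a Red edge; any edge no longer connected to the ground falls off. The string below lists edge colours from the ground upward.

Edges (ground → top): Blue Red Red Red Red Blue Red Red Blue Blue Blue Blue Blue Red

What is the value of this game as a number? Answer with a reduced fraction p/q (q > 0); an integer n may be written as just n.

B: Left { 0 }, Right { none } → simplest 1
BR: Left { 0 }, Right { 1 } → simplest 1/2
BRR: Left { 0 }, Right { 1/2 1 } → simplest 1/4
BRRR: Left { 0 }, Right { 1/4 1/2 1 } → simplest 1/8
BRRRR: Left { 0 }, Right { 1/8 1/4 1/2 1 } → simplest 1/16
BRRRRB: Left { 0 1/16 }, Right { 1/8 1/4 1/2 1 } → simplest 3/32
BRRRRBR: Left { 0 1/16 }, Right { 3/32 1/8 1/4 1/2 1 } → simplest 5/64
BRRRRBRR: Left { 0 1/16 }, Right { 5/64 3/32 1/8 1/4 1/2 1 } → simplest 9/128
BRRRRBRRB: Left { 0 1/16 9/128 }, Right { 5/64 3/32 1/8 1/4 1/2 1 } → simplest 19/256
BRRRRBRRBB: Left { 0 1/16 9/128 19/256 }, Right { 5/64 3/32 1/8 1/4 1/2 1 } → simplest 39/512
BRRRRBRRBBB: Left { 0 1/16 9/128 19/256 39/512 }, Right { 5/64 3/32 1/8 1/4 1/2 1 } → simplest 79/1024
BRRRRBRRBBBB: Left { 0 1/16 9/128 19/256 39/512 79/1024 }, Right { 5/64 3/32 1/8 1/4 1/2 1 } → simplest 159/2048
BRRRRBRRBBBBB: Left { 0 1/16 9/128 19/256 39/512 79/1024 159/2048 }, Right { 5/64 3/32 1/8 1/4 1/2 1 } → simplest 319/4096
BRRRRBRRBBBBBR: Left { 0 1/16 9/128 19/256 39/512 79/1024 159/2048 }, Right { 319/4096 5/64 3/32 1/8 1/4 1/2 1 } → simplest 637/8192

637/8192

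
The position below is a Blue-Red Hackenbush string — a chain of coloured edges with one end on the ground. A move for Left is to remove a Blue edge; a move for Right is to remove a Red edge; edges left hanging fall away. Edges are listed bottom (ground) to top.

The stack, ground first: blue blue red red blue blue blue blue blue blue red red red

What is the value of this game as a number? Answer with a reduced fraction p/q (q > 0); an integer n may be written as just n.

Prefix values for blue blue red red blue blue blue blue blue blue red red red via {L|R} + simplicity:
value_1 [b]  L=[0]  R=[—]  => 1
value_2 [bb]  L=[0,1]  R=[—]  => 2
value_3 [bbr]  L=[0,1]  R=[2]  => 3/2
value_4 [bbrr]  L=[0,1]  R=[3/2,2]  => 5/4
value_5 [bbrrb]  L=[0,1,5/4]  R=[3/2,2]  => 11/8
value_6 [bbrrbb]  L=[0,1,5/4,11/8]  R=[3/2,2]  => 23/16
value_7 [bbrrbbb]  L=[0,1,5/4,11/8,23/16]  R=[3/2,2]  => 47/32
value_8 [bbrrbbbb]  L=[0,1,5/4,11/8,23/16,47/32]  R=[3/2,2]  => 95/64
value_9 [bbrrbbbbb]  L=[0,1,5/4,11/8,23/16,47/32,95/64]  R=[3/2,2]  => 191/128
value_10 [bbrrbbbbbb]  L=[0,1,5/4,11/8,23/16,47/32,95/64,191/128]  R=[3/2,2]  => 383/256
value_11 [bbrrbbbbbbr]  L=[0,1,5/4,11/8,23/16,47/32,95/64,191/128]  R=[383/256,3/2,2]  => 765/512
value_12 [bbrrbbbbbbrr]  L=[0,1,5/4,11/8,23/16,47/32,95/64,191/128]  R=[765/512,383/256,3/2,2]  => 1529/1024
value_13 [bbrrbbbbbbrrr]  L=[0,1,5/4,11/8,23/16,47/32,95/64,191/128]  R=[1529/1024,765/512,383/256,3/2,2]  => 3057/2048

3057/2048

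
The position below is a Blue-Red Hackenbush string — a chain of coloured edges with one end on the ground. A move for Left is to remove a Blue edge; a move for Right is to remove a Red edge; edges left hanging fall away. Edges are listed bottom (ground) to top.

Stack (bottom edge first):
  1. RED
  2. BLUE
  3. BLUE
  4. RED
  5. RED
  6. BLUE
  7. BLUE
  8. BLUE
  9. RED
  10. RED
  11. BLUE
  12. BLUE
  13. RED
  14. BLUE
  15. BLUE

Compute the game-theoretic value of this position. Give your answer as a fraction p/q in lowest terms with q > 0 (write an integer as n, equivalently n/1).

R: Left { — }, Right { 0 } -> simplest -1
RB: Left { -1 }, Right { 0 } -> simplest -1/2
RBB: Left { -1, -1/2 }, Right { 0 } -> simplest -1/4
RBBR: Left { -1, -1/2 }, Right { -1/4, 0 } -> simplest -3/8
RBBRR: Left { -1, -1/2 }, Right { -3/8, -1/4, 0 } -> simplest -7/16
RBBRRB: Left { -1, -1/2, -7/16 }, Right { -3/8, -1/4, 0 } -> simplest -13/32
RBBRRBB: Left { -1, -1/2, -7/16, -13/32 }, Right { -3/8, -1/4, 0 } -> simplest -25/64
RBBRRBBB: Left { -1, -1/2, -7/16, -13/32, -25/64 }, Right { -3/8, -1/4, 0 } -> simplest -49/128
RBBRRBBBR: Left { -1, -1/2, -7/16, -13/32, -25/64 }, Right { -49/128, -3/8, -1/4, 0 } -> simplest -99/256
RBBRRBBBRR: Left { -1, -1/2, -7/16, -13/32, -25/64 }, Right { -99/256, -49/128, -3/8, -1/4, 0 } -> simplest -199/512
RBBRRBBBRRB: Left { -1, -1/2, -7/16, -13/32, -25/64, -199/512 }, Right { -99/256, -49/128, -3/8, -1/4, 0 } -> simplest -397/1024
RBBRRBBBRRBB: Left { -1, -1/2, -7/16, -13/32, -25/64, -199/512, -397/1024 }, Right { -99/256, -49/128, -3/8, -1/4, 0 } -> simplest -793/2048
RBBRRBBBRRBBR: Left { -1, -1/2, -7/16, -13/32, -25/64, -199/512, -397/1024 }, Right { -793/2048, -99/256, -49/128, -3/8, -1/4, 0 } -> simplest -1587/4096
RBBRRBBBRRBBRB: Left { -1, -1/2, -7/16, -13/32, -25/64, -199/512, -397/1024, -1587/4096 }, Right { -793/2048, -99/256, -49/128, -3/8, -1/4, 0 } -> simplest -3173/8192
RBBRRBBBRRBBRBB: Left { -1, -1/2, -7/16, -13/32, -25/64, -199/512, -397/1024, -1587/4096, -3173/8192 }, Right { -793/2048, -99/256, -49/128, -3/8, -1/4, 0 } -> simplest -6345/16384

-6345/16384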